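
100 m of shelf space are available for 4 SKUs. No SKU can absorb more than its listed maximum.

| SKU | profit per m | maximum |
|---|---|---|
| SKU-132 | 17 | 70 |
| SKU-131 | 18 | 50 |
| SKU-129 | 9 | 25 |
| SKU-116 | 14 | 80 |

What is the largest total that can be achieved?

1750

Order the SKUs by profit per m: SKU-131 18 > SKU-132 17 > SKU-116 14 > SKU-129 9.
SKU-131 takes 50 to reach its cap of 50 — 50 left.
Only 50 left; SKU-132 takes them to reach 50.
Total = 17×50 + 18×50 = 1750.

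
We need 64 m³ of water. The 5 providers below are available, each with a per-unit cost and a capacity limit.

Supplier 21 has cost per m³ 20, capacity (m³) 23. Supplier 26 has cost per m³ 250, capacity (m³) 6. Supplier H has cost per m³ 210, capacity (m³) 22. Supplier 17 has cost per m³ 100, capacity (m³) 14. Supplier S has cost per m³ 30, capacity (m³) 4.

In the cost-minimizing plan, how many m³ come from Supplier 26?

Cheapest first:
Supplier 21 (20): use full 23 ; 41 m³ to go.
Take 4 from Supplier S at 30 ; need 37 more.
Take 14 from Supplier 17 at 100 ; need 23 more.
Supplier H (210): use full 22 ; 1 m³ to go.
Take 1 from Supplier 26 at 250 to finish.

1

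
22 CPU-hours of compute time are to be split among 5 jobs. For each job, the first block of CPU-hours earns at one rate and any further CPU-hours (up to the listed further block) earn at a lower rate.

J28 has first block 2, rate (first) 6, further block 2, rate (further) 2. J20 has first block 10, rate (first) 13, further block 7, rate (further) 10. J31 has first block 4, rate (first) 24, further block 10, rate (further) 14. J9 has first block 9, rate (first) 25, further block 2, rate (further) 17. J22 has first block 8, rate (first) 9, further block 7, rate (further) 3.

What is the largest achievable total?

Treat each block as its own option and order by rate: J9/tier1 25 > J31/tier1 24 > J9/tier2 17 > J31/tier2 14 > J20/tier1 13 > J20/tier2 10 > J22/tier1 9 > J28/tier1 6 > J22/tier2 3 > J28/tier2 2.
J9/tier1 (25): +9 — 13 left.
Fill J31 tier1 block (4 at 24) — 9 left.
J9 tier2 at 17: fill all 2 — 7 left.
J31 tier2 at 14: only 7 left, fill 7.
Total = 25×9 + 24×4 + 17×2 + 14×7 = 453.

453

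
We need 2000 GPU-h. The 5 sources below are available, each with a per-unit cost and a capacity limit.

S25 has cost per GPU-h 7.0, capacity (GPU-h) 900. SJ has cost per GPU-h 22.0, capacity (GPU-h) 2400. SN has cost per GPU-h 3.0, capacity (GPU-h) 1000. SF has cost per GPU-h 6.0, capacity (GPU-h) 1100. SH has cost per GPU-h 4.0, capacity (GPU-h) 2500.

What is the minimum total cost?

Use sources in increasing cost order.
Take 1000 from SN at 3.0 ; need 1000 more.
SH at 4.0: take 1000 of its 2500 ; requirement met.
SF, S25, SJ: unused.
Cost = 1000×3.0 + 1000×4.0 = 7000.

7000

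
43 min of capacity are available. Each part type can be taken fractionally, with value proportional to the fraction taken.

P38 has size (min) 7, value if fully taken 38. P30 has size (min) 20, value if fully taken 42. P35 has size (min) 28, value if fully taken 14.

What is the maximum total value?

88

Best value per unit of size first: P38 38/7≈5.43, P30 42/20≈2.1, P35 14/28≈0.5.
All 7 min of P38 fit (value 38) ; 36 remain.
All 20 min of P30 fit (value 42) ; 16 remain.
Only 16 min remain; take 16/28 of P35 for value 14×16/28 = 8.
Total value = 88.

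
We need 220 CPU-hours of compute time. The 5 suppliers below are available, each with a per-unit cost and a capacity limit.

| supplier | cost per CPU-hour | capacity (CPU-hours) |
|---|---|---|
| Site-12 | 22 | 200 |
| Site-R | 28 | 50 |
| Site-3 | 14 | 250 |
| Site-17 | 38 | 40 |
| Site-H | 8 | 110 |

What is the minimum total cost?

Fill from the cheapest supplier first.
Take 110 from Site-H at 8 — need 110 more.
Site-3 (14): take the remaining 110 — done.
Site-12, Site-R, Site-17: unused.
Cost = 110×8 + 110×14 = 2420.

2420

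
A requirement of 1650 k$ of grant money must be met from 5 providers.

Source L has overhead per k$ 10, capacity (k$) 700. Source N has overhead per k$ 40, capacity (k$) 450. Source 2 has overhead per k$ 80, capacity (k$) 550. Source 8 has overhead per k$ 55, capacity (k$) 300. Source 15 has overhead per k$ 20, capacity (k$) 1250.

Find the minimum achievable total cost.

Fill from the cheapest provider first.
Take 700 from Source L at 10 ; need 950 more.
Source 15 (20): take the remaining 950 ; done.
Source N, Source 8, Source 2: unused.
Cost = 700×10 + 950×20 = 26000.

26000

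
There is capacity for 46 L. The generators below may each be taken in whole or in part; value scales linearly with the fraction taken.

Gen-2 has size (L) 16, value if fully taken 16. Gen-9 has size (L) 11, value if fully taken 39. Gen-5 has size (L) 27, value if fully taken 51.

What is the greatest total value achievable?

98

Best value per unit of size first: Gen-9 39/11≈3.55, Gen-5 51/27≈1.89, Gen-2 16/16≈1.
Take all of Gen-9 (11 L, value 39) ; 35 L left.
All 27 L of Gen-5 fit (value 51) ; 8 remain.
8 L left: a 8/16 share of Gen-2 gives 16×8/16 = 8.
Total value = 98.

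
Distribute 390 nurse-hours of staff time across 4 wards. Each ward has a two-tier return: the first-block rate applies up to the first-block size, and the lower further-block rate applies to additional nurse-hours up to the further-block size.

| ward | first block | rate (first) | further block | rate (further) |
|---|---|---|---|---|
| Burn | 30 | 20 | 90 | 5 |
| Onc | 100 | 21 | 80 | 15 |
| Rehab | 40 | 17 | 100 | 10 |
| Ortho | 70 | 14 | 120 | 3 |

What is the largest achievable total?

6260

Rank every tier by rate: Onc/tier1 21 > Burn/tier1 20 > Rehab/tier1 17 > Onc/tier2 15 > Ortho/tier1 14 > Rehab/tier2 10 > Burn/tier2 5 > Ortho/tier2 3.
Onc/tier1 (21): +100 → 290 left.
Burn/tier1 (20): +30 → 260 left.
Rehab/tier1 (17): +40 → 220 left.
Onc tier2 at 15: fill all 80 → 140 left.
Ortho tier1 at 14: fill all 70 → 70 left.
Rehab/tier2: +70 of 100 at 10; pool empty.
Total = 21×100 + 20×30 + 17×40 + 15×80 + 14×70 + 10×70 = 6260.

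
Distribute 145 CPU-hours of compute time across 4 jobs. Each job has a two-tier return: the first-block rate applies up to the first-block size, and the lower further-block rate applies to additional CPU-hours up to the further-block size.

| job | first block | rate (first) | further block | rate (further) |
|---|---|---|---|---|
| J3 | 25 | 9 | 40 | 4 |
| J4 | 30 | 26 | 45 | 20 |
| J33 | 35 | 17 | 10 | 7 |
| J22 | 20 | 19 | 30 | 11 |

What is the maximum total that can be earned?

2820

Order all 8 blocks by rate: J4/T1 26 > J4/T2 20 > J22/T1 19 > J33/T1 17 > J22/T2 11 > J3/T1 9 > J33/T2 7 > J3/T2 4.
Fill J4 T1 block (30 at 26) — 115 left.
J4 T2 at 20: fill all 45 — 70 left.
Fill J22 T1 block (20 at 19) — 50 left.
J33/T1 (17): +35 — 15 left.
15 remain; put them into J22 T2 at 11.
Total = 26×30 + 20×45 + 19×20 + 17×35 + 11×15 = 2820.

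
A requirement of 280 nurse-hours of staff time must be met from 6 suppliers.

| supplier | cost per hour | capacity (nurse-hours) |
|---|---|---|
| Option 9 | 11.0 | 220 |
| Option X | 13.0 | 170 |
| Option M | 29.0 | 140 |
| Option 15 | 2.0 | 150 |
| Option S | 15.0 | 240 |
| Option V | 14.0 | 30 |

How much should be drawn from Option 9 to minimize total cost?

Use suppliers in increasing cost order.
Take 150 from Option 15 at 2.0 ; need 130 more.
Take 130 from Option 9 at 11.0 to finish.
Option X, Option V, Option S, Option M: unused.

130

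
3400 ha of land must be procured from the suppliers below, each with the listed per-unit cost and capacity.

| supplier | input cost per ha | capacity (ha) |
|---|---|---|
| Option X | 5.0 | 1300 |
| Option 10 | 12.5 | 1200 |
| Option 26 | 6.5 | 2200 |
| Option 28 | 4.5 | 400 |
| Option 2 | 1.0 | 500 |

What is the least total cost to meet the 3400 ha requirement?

16600

Cheapest first:
Take 500 from Option 2 at 1.0 — need 2900 more.
Take 400 from Option 28 at 4.5 — need 2500 more.
Option X (5.0): use full 1300 — 1200 ha to go.
Take 1200 from Option 26 at 6.5 to finish.
Option 10: unused.
Cost = 500×1.0 + 400×4.5 + 1300×5.0 + 1200×6.5 = 16600.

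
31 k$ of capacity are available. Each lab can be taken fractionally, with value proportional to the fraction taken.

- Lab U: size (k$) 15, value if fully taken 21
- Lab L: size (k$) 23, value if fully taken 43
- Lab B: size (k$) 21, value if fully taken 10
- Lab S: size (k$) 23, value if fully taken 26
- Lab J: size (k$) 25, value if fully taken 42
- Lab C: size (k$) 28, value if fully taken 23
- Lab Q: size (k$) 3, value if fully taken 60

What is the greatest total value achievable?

111.4

Rank by value-to-size ratio: Lab Q 60/3≈20, Lab L 43/23≈1.87, Lab J 42/25≈1.68, Lab U 21/15≈1.4, Lab S 26/23≈1.13, Lab C 23/28≈0.821, Lab B 10/21≈0.476.
All 3 k$ of Lab Q fit (value 60) → 28 remain.
Take all of Lab L (23 k$, value 43) → 5 k$ left.
Fill the last 5 k$ with part of Lab J: 5/25 of it earns 8.4.
Total value = 111.4.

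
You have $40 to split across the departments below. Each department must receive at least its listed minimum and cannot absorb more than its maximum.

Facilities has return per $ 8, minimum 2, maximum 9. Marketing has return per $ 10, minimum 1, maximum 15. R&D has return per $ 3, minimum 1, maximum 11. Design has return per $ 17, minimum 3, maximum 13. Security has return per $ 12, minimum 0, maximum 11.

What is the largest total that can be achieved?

Meeting every minimum uses 2+1+1+3+0 = 7 $, leaving 33.
Order the departments by return per $: Design 17 > Security 12 > Marketing 10 > Facilities 8 > R&D 3.
Give Design 10 more to hit its cap of 13 → 23 left.
Security takes 11 more to reach its cap of 11 → 12 left.
Marketing has room for 14 more but only 12 remain, so it gets 13.
Total = 8×2 + 10×13 + 3×1 + 17×13 + 12×11 = 502.

502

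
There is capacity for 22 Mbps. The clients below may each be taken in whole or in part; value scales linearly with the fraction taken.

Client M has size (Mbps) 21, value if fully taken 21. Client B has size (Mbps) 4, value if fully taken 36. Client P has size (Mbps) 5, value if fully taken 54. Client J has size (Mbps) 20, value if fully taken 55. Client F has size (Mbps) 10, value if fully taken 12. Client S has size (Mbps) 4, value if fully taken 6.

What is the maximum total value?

Sort by value density: Client P 54/5≈10.8, Client B 36/4≈9, Client J 55/20≈2.75, Client S 6/4≈1.5, Client F 12/10≈1.2, Client M 21/21≈1.
Client P: take in full, 5 Mbps for value 54 → 17 left.
All 4 Mbps of Client B fit (value 36) → 13 remain.
Fill the last 13 Mbps with part of Client J: 13/20 of it earns 35.75.
Total value = 125.75.

125.75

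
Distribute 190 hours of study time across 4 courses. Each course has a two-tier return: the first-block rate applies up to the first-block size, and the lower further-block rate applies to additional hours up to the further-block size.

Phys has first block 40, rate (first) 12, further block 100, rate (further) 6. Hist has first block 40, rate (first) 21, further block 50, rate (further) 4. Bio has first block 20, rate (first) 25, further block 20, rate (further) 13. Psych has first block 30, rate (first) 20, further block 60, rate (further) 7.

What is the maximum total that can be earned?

Treat each block as its own option and order by rate: Bio/T1 25 > Hist/T1 21 > Psych/T1 20 > Bio/T2 13 > Phys/T1 12 > Psych/T2 7 > Phys/T2 6 > Hist/T2 4.
Bio/T1 (25): +20 → 170 left.
Fill Hist T1 block (40 at 21) → 130 left.
Psych T1 at 20: fill all 30 → 100 left.
Bio/T2 (13): +20 → 80 left.
Fill Phys T1 block (40 at 12) → 40 left.
40 remain; put them into Psych T2 at 7.
Total = 25×20 + 21×40 + 20×30 + 13×20 + 12×40 + 7×40 = 2960.

2960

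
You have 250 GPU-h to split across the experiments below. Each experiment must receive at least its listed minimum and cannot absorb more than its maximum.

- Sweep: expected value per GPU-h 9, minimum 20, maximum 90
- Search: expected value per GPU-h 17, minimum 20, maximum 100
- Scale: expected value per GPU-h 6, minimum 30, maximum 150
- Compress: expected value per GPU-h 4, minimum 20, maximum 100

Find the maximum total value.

Meeting every minimum uses 20+20+30+20 = 90 GPU-h, leaving 160.
Highest expected value per GPU-h first: Search 17 > Sweep 9 > Scale 6 > Compress 4.
Search takes 80 more to reach its cap of 100 — 80 left.
Give Sweep 70 more to hit its cap of 90 — 10 left.
Scale: +10 (room for 120) → 40. Pool exhausted.
Total = 9×90 + 17×100 + 6×40 + 4×20 = 2830.

2830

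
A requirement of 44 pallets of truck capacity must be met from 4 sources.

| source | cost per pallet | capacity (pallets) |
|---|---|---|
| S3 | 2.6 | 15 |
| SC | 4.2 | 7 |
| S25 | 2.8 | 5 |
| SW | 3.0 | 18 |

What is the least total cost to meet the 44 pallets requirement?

Cheapest first:
Take 15 from S3 at 2.6 ; need 29 more.
Take 5 from S25 at 2.8 ; need 24 more.
SW at 3.0: take all 18 pallets ; 6 still needed.
SC at 4.2: take 6 of its 7 ; requirement met.
Cost = 15×2.6 + 5×2.8 + 18×3.0 + 6×4.2 = 132.2.

132.2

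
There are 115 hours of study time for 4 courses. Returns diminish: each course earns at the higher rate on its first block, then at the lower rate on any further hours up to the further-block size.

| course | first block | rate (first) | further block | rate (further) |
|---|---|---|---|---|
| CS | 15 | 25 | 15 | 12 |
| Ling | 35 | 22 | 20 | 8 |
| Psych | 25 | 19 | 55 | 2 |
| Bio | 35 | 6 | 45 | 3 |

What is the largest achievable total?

Treat each block as its own option and order by rate: CS/tier1 25 > Ling/tier1 22 > Psych/tier1 19 > CS/tier2 12 > Ling/tier2 8 > Bio/tier1 6 > Bio/tier2 3 > Psych/tier2 2.
Fill CS tier1 block (15 at 25) ; 100 left.
Ling tier1 at 22: fill all 35 ; 65 left.
Psych tier1 at 19: fill all 25 ; 40 left.
Fill CS tier2 block (15 at 12) ; 25 left.
Fill Ling tier2 block (20 at 8) ; 5 left.
5 remain; put them into Bio tier1 at 6.
Total = 25×15 + 22×35 + 19×25 + 12×15 + 8×20 + 6×5 = 1990.

1990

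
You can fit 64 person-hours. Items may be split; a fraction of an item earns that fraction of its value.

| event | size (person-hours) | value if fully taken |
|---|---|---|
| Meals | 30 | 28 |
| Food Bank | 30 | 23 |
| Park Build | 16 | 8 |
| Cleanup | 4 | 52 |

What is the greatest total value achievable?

103

Best value per unit of size first: Cleanup 52/4≈13, Meals 28/30≈0.933, Food Bank 23/30≈0.767, Park Build 8/16≈0.5.
Take all of Cleanup (4 person-hours, value 52) ; 60 person-hours left.
Meals: take in full, 30 person-hours for value 28 ; 30 left.
Food Bank: take in full, 30 person-hours for value 23 ; 0 left.
Total value = 103.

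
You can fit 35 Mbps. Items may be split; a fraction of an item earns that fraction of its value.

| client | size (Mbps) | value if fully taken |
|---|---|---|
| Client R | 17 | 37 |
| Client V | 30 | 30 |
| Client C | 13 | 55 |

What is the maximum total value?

97

Sort by value density: Client C 55/13≈4.23, Client R 37/17≈2.18, Client V 30/30≈1.
Client C: take in full, 13 Mbps for value 55 — 22 left.
Take all of Client R (17 Mbps, value 37) — 5 Mbps left.
Fill the last 5 Mbps with part of Client V: 5/30 of it earns 5.
Total value = 97.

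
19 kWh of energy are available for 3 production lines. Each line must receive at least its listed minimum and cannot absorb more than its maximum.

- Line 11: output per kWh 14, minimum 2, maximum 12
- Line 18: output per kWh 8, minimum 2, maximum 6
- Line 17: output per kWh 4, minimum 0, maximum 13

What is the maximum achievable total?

220

Meeting every minimum uses 2+2+0 = 4 kWh, leaving 15.
Rank by output per kWh: Line 11 14 > Line 18 8 > Line 17 4.
Line 11 takes 10 more to reach its cap of 12 ; 5 left.
Line 18: +4 to 6 (cap) ; 1 left.
Line 17 has room for 13 more but only 1 remain, so it gets 1.
Total = 14×12 + 8×6 + 4×1 = 220.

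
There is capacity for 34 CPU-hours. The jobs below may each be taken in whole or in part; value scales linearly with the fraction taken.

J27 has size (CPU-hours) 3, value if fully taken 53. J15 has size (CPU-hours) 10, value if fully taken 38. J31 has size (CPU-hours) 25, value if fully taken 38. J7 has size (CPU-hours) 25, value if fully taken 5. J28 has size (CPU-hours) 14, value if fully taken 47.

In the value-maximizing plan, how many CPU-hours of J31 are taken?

7

Sort by value density: J27 53/3≈17.7, J15 38/10≈3.8, J28 47/14≈3.36, J31 38/25≈1.52, J7 5/25≈0.2.
J27: take in full, 3 CPU-hours for value 53 → 31 left.
All 10 CPU-hours of J15 fit (value 38) → 21 remain.
All 14 CPU-hours of J28 fit (value 47) → 7 remain.
Only 7 CPU-hours remain; take 7/25 of J31 for value 38×7/25 = 10.64.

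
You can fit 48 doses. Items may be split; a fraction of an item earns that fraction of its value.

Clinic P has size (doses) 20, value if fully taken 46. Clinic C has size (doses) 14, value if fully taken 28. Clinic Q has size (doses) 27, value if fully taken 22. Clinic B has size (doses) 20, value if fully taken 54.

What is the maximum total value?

116

Best value per unit of size first: Clinic B 54/20≈2.7, Clinic P 46/20≈2.3, Clinic C 28/14≈2, Clinic Q 22/27≈0.815.
Take all of Clinic B (20 doses, value 54) ; 28 doses left.
Clinic P: take in full, 20 doses for value 46 ; 8 left.
8 doses left: a 8/14 share of Clinic C gives 28×8/14 = 16.
Total value = 116.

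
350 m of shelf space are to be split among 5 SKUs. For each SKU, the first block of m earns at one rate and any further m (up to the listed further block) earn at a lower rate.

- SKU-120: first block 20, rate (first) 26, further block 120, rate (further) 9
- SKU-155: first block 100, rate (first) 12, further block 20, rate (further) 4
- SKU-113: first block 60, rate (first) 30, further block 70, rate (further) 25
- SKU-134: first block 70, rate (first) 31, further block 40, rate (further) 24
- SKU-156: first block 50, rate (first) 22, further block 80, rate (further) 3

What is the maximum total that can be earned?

8780

Treat each block as its own option and order by rate: SKU-134/T1 31 > SKU-113/T1 30 > SKU-120/T1 26 > SKU-113/T2 25 > SKU-134/T2 24 > SKU-156/T1 22 > SKU-155/T1 12 > SKU-120/T2 9 > SKU-155/T2 4 > SKU-156/T2 3.
SKU-134/T1 (31): +70 — 280 left.
SKU-113/T1 (30): +60 — 220 left.
SKU-120 T1 at 26: fill all 20 — 200 left.
SKU-113 T2 at 25: fill all 70 — 130 left.
Fill SKU-134 T2 block (40 at 24) — 90 left.
Fill SKU-156 T1 block (50 at 22) — 40 left.
40 remain; put them into SKU-155 T1 at 12.
Total = 31×70 + 30×60 + 26×20 + 25×70 + 24×40 + 22×50 + 12×40 = 8780.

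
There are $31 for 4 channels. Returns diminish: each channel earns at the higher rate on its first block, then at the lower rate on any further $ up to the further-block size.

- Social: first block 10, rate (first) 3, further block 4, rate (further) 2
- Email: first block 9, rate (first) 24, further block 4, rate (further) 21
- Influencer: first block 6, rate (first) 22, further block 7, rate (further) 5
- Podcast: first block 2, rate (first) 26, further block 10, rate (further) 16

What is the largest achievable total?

644

Order all 8 blocks by rate: Podcast/first 26 > Email/first 24 > Influencer/first 22 > Email/second 21 > Podcast/second 16 > Influencer/second 5 > Social/first 3 > Social/second 2.
Podcast/first (26): +2 → 29 left.
Email first at 24: fill all 9 → 20 left.
Influencer first at 22: fill all 6 → 14 left.
Email/second (21): +4 → 10 left.
Fill Podcast second block (10 at 16) → 0 left.
Total = 26×2 + 24×9 + 22×6 + 21×4 + 16×10 = 644.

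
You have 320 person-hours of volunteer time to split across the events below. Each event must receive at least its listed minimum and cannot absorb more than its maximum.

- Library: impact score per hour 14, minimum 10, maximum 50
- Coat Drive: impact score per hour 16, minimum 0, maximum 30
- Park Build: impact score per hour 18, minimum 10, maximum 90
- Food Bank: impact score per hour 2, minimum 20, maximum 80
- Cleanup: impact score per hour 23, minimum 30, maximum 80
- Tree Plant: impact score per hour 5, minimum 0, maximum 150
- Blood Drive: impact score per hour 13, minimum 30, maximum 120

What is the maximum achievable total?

5330

Meeting every minimum uses 10+0+10+20+30+0+30 = 100 person-hours, leaving 220.
Rank by impact score per hour: Cleanup 23 > Park Build 18 > Coat Drive 16 > Library 14 > Blood Drive 13 > Tree Plant 5 > Food Bank 2.
Cleanup takes 50 more to reach its cap of 80 → 170 left.
Park Build: +80 to 90 (cap) → 90 left.
Give Coat Drive 30 more to hit its cap of 30 → 60 left.
Give Library 40 more to hit its cap of 50 → 20 left.
Only 20 left; Blood Drive takes them to reach 50.
Total = 14×50 + 16×30 + 18×90 + 2×20 + 23×80 + 13×50 = 5330.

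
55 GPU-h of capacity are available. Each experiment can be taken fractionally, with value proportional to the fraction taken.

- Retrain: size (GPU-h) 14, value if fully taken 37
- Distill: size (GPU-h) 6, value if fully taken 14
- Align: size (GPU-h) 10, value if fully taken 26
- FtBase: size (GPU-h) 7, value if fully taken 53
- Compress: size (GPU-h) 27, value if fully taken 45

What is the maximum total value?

Best value per unit of size first: FtBase 53/7≈7.57, Retrain 37/14≈2.64, Align 26/10≈2.6, Distill 14/6≈2.33, Compress 45/27≈1.67.
Take all of FtBase (7 GPU-h, value 53) ; 48 GPU-h left.
All 14 GPU-h of Retrain fit (value 37) ; 34 remain.
All 10 GPU-h of Align fit (value 26) ; 24 remain.
Distill: take in full, 6 GPU-h for value 14 ; 18 left.
18 GPU-h left: a 18/27 share of Compress gives 45×18/27 = 30.
Total value = 160.

160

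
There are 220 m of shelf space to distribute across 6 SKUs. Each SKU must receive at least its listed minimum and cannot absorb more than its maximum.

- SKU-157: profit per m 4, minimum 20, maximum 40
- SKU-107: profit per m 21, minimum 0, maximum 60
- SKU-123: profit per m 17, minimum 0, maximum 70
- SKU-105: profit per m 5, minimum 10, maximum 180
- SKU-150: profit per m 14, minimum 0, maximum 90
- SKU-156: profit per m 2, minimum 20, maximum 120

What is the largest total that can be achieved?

Meeting every minimum uses 20+0+0+10+0+20 = 50 m, leaving 170.
Rank by profit per m: SKU-107 21 > SKU-123 17 > SKU-150 14 > SKU-105 5 > SKU-157 4 > SKU-156 2.
Give SKU-107 60 more to hit its cap of 60 ; 110 left.
Give SKU-123 70 more to hit its cap of 70 ; 40 left.
SKU-150 has room for 90 more but only 40 remain, so it gets 40.
Total = 4×20 + 21×60 + 17×70 + 5×10 + 14×40 + 2×20 = 3180.

3180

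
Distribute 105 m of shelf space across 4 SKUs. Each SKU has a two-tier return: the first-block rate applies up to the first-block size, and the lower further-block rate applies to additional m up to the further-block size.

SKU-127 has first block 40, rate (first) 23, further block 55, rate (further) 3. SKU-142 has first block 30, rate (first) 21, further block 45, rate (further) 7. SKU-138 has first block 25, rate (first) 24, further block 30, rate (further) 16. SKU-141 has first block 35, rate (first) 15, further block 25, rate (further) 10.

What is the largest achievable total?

2310

Treat each block as its own option and order by rate: SKU-138/T1 24 > SKU-127/T1 23 > SKU-142/T1 21 > SKU-138/T2 16 > SKU-141/T1 15 > SKU-141/T2 10 > SKU-142/T2 7 > SKU-127/T2 3.
SKU-138 T1 at 24: fill all 25 ; 80 left.
Fill SKU-127 T1 block (40 at 23) ; 40 left.
Fill SKU-142 T1 block (30 at 21) ; 10 left.
10 remain; put them into SKU-138 T2 at 16.
Total = 24×25 + 23×40 + 21×30 + 16×10 = 2310.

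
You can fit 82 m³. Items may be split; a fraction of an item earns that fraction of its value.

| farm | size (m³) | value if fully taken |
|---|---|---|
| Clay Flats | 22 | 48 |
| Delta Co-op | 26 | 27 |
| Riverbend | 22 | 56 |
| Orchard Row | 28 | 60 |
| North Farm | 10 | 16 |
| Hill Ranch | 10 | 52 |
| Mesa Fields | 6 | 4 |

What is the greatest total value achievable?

216

Sort by value density: Hill Ranch 52/10≈5.2, Riverbend 56/22≈2.55, Clay Flats 48/22≈2.18, Orchard Row 60/28≈2.14, North Farm 16/10≈1.6, Delta Co-op 27/26≈1.04, Mesa Fields 4/6≈0.667.
Hill Ranch: take in full, 10 m³ for value 52 ; 72 left.
Riverbend: take in full, 22 m³ for value 56 ; 50 left.
All 22 m³ of Clay Flats fit (value 48) ; 28 remain.
Orchard Row: take in full, 28 m³ for value 60 ; 0 left.
Total value = 216.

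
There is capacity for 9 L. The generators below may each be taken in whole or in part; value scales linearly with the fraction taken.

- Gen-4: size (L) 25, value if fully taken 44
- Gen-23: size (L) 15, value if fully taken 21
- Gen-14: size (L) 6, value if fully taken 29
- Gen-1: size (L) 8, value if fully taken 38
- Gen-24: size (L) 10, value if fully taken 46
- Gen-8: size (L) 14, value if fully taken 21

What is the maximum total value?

43.25

Best value per unit of size first: Gen-14 29/6≈4.83, Gen-1 38/8≈4.75, Gen-24 46/10≈4.6, Gen-4 44/25≈1.76, Gen-8 21/14≈1.5, Gen-23 21/15≈1.4.
Gen-14: take in full, 6 L for value 29 — 3 left.
Only 3 L remain; take 3/8 of Gen-1 for value 38×3/8 = 14.25.
Total value = 43.25.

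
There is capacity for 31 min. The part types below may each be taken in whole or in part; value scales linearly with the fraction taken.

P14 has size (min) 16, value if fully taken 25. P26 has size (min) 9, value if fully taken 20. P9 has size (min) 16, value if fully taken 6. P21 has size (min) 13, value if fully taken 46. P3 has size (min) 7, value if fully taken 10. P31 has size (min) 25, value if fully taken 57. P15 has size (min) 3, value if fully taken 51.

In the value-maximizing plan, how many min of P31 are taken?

Sort by value density: P15 51/3≈17, P21 46/13≈3.54, P31 57/25≈2.28, P26 20/9≈2.22, P14 25/16≈1.56, P3 10/7≈1.43, P9 6/16≈0.375.
All 3 min of P15 fit (value 51) ; 28 remain.
Take all of P21 (13 min, value 46) ; 15 min left.
15 min left: a 15/25 share of P31 gives 57×15/25 = 34.2.

15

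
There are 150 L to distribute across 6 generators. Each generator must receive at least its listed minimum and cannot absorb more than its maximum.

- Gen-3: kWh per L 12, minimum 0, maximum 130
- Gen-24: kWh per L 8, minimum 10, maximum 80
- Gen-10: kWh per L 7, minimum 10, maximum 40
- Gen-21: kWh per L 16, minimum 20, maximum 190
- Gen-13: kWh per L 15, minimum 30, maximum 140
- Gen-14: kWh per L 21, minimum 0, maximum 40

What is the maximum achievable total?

Meeting every minimum uses 0+10+10+20+30+0 = 70 L, leaving 80.
Order the generators by kWh per L: Gen-14 21 > Gen-21 16 > Gen-13 15 > Gen-3 12 > Gen-24 8 > Gen-10 7.
Gen-14: +40 to 40 (cap) ; 40 left.
Gen-21: +40 (room for 170) → 60. Pool exhausted.
Total = 8×10 + 7×10 + 16×60 + 15×30 + 21×40 = 2400.

2400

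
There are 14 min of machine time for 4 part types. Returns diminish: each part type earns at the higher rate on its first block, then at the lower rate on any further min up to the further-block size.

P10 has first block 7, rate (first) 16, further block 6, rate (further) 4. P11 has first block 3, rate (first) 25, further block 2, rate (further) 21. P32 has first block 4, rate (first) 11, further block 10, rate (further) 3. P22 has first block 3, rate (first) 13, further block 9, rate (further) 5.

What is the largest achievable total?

255

Treat each block as its own option and order by rate: P11/tier1 25 > P11/tier2 21 > P10/tier1 16 > P22/tier1 13 > P32/tier1 11 > P22/tier2 5 > P10/tier2 4 > P32/tier2 3.
Fill P11 tier1 block (3 at 25) → 11 left.
P11 tier2 at 21: fill all 2 → 9 left.
Fill P10 tier1 block (7 at 16) → 2 left.
P22 tier1 at 13: only 2 left, fill 2.
Total = 25×3 + 21×2 + 16×7 + 13×2 = 255.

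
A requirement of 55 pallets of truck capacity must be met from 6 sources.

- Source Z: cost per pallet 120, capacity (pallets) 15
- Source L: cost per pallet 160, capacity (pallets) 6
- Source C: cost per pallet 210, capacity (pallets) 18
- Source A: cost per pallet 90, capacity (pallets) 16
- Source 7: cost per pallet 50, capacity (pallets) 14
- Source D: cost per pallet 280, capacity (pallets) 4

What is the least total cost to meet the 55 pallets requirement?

Fill from the cheapest source first.
Source 7 at 50: take all 14 pallets → 41 still needed.
Source A (90): use full 16 → 25 pallets to go.
Source Z at 120: take all 15 pallets → 10 still needed.
Take 6 from Source L at 160 → need 4 more.
Take 4 from Source C at 210 to finish.
Source D: unused.
Cost = 14×50 + 16×90 + 15×120 + 6×160 + 4×210 = 5740.

5740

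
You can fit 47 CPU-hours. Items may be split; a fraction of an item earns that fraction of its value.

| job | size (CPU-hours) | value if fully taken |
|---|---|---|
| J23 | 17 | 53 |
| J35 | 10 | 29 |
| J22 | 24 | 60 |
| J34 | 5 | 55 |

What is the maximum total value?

Sort by value density: J34 55/5≈11, J23 53/17≈3.12, J35 29/10≈2.9, J22 60/24≈2.5.
All 5 CPU-hours of J34 fit (value 55) ; 42 remain.
Take all of J23 (17 CPU-hours, value 53) ; 25 CPU-hours left.
Take all of J35 (10 CPU-hours, value 29) ; 15 CPU-hours left.
Only 15 CPU-hours remain; take 15/24 of J22 for value 60×15/24 = 37.5.
Total value = 174.5.

174.5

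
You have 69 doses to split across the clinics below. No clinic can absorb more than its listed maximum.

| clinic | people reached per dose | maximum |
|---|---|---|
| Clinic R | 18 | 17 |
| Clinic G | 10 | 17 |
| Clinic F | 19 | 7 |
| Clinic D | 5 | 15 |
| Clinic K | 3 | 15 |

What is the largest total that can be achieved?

723

Order the clinics by people reached per dose: Clinic F 19 > Clinic R 18 > Clinic G 10 > Clinic D 5 > Clinic K 3.
Clinic F: +7 to 7 (cap) — 62 left.
Give Clinic R 17 to hit its cap of 17 — 45 left.
Give Clinic G 17 to hit its cap of 17 — 28 left.
Clinic D: +15 to 15 (cap) — 13 left.
Clinic K: +13 (room for 15) → 13. Pool exhausted.
Total = 18×17 + 10×17 + 19×7 + 5×15 + 3×13 = 723.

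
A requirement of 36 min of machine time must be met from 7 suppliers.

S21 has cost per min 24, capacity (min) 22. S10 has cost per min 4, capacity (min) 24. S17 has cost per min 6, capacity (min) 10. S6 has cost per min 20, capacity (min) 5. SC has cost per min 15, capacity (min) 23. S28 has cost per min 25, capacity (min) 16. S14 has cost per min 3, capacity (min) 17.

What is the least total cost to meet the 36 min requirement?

127

Use suppliers in increasing cost order.
S14 at 3: take all 17 min — 19 still needed.
S10 at 4: take 19 of its 24 — requirement met.
S17, SC, S6, S21, S28: unused.
Cost = 17×3 + 19×4 = 127.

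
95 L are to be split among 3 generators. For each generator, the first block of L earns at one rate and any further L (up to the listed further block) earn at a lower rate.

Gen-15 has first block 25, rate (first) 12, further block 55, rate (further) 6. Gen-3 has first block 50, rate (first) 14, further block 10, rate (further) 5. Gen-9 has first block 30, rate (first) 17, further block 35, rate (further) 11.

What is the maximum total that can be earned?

Rank every tier by rate: Gen-9/tier1 17 > Gen-3/tier1 14 > Gen-15/tier1 12 > Gen-9/tier2 11 > Gen-15/tier2 6 > Gen-3/tier2 5.
Gen-9/tier1 (17): +30 → 65 left.
Gen-3 tier1 at 14: fill all 50 → 15 left.
15 remain; put them into Gen-15 tier1 at 12.
Total = 17×30 + 14×50 + 12×15 = 1390.

1390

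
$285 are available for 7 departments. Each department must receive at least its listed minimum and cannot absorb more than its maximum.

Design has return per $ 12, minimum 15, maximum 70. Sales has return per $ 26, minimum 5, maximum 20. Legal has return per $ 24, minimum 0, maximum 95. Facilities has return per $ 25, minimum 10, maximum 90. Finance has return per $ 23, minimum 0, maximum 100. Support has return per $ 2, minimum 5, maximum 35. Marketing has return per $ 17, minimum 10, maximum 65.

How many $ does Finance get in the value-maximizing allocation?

50

Meeting every minimum uses 15+5+0+10+0+5+10 = 45 $, leaving 240.
Order the departments by return per $: Sales 26 > Facilities 25 > Legal 24 > Finance 23 > Marketing 17 > Design 12 > Support 2.
Sales: +15 to 20 (cap) → 225 left.
Give Facilities 80 more to hit its cap of 90 → 145 left.
Give Legal 95 more to hit its cap of 95 → 50 left.
Finance has room for 100 more but only 50 remain, so it gets 50.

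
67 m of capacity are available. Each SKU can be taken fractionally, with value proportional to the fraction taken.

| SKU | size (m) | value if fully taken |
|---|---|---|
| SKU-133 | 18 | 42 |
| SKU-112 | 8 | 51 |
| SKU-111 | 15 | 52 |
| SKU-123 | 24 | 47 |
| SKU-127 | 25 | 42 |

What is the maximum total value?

195.36

Best value per unit of size first: SKU-112 51/8≈6.38, SKU-111 52/15≈3.47, SKU-133 42/18≈2.33, SKU-123 47/24≈1.96, SKU-127 42/25≈1.68.
All 8 m of SKU-112 fit (value 51) ; 59 remain.
Take all of SKU-111 (15 m, value 52) ; 44 m left.
All 18 m of SKU-133 fit (value 42) ; 26 remain.
All 24 m of SKU-123 fit (value 47) ; 2 remain.
Only 2 m remain; take 2/25 of SKU-127 for value 42×2/25 = 3.36.
Total value = 195.36.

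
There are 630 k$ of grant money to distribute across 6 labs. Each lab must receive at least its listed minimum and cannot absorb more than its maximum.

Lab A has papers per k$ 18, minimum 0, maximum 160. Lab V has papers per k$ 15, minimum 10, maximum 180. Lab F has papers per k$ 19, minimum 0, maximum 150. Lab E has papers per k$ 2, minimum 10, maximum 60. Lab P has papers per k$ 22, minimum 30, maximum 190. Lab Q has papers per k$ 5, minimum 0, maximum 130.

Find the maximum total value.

11730

Meeting every minimum uses 0+10+0+10+30+0 = 50 k$, leaving 580.
Rank by papers per k$: Lab P 22 > Lab F 19 > Lab A 18 > Lab V 15 > Lab Q 5 > Lab E 2.
Give Lab P 160 more to hit its cap of 190 ; 420 left.
Lab F: +150 to 150 (cap) ; 270 left.
Give Lab A 160 more to hit its cap of 160 ; 110 left.
Only 110 left; Lab V takes them to reach 120.
Total = 18×160 + 15×120 + 19×150 + 2×10 + 22×190 = 11730.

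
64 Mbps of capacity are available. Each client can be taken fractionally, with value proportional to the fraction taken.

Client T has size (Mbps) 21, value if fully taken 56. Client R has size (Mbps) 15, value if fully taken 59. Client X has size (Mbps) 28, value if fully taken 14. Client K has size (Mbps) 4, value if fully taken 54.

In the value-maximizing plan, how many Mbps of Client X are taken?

24

Rank by value-to-size ratio: Client K 54/4≈13.5, Client R 59/15≈3.93, Client T 56/21≈2.67, Client X 14/28≈0.5.
Take all of Client K (4 Mbps, value 54) → 60 Mbps left.
All 15 Mbps of Client R fit (value 59) → 45 remain.
All 21 Mbps of Client T fit (value 56) → 24 remain.
Only 24 Mbps remain; take 24/28 of Client X for value 14×24/28 = 12.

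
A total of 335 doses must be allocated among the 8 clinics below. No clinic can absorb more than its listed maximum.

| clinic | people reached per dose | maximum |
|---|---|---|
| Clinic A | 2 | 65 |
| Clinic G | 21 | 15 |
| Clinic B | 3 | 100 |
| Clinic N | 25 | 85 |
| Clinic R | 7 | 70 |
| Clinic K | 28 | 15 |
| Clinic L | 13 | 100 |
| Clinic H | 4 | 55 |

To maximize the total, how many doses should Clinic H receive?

50

Order the clinics by people reached per dose: Clinic K 28 > Clinic N 25 > Clinic G 21 > Clinic L 13 > Clinic R 7 > Clinic H 4 > Clinic B 3 > Clinic A 2.
Give Clinic K 15 to hit its cap of 15 ; 320 left.
Give Clinic N 85 to hit its cap of 85 ; 235 left.
Give Clinic G 15 to hit its cap of 15 ; 220 left.
Clinic L: +100 to 100 (cap) ; 120 left.
Give Clinic R 70 to hit its cap of 70 ; 50 left.
Clinic H has room for 55 but only 50 remain, so it gets 50.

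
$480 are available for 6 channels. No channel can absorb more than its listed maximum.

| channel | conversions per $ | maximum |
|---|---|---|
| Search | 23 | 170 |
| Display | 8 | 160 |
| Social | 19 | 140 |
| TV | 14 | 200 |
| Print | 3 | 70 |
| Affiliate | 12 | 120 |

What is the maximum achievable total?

Rank by conversions per $: Search 23 > Social 19 > TV 14 > Affiliate 12 > Display 8 > Print 3.
Give Search 170 to hit its cap of 170 → 310 left.
Social: +140 to 140 (cap) → 170 left.
TV has room for 200 but only 170 remain, so it gets 170.
Total = 23×170 + 19×140 + 14×170 = 8950.

8950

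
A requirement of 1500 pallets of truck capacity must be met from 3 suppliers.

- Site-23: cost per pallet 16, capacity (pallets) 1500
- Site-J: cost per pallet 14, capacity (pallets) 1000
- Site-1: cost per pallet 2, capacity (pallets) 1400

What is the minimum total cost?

Cheapest first:
Site-1 (2): use full 1400 → 100 pallets to go.
Site-J at 14: take 100 of its 1000 → requirement met.
Site-23: unused.
Cost = 1400×2 + 100×14 = 4200.

4200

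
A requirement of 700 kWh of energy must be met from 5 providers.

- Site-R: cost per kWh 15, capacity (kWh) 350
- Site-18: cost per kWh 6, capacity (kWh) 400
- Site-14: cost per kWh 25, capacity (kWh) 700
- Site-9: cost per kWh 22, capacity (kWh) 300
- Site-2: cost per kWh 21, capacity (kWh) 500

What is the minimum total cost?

6900

Fill from the cheapest provider first.
Site-18 at 6: take all 400 kWh → 300 still needed.
Site-R at 15: take 300 of its 350 → requirement met.
Site-2, Site-9, Site-14: unused.
Cost = 400×6 + 300×15 = 6900.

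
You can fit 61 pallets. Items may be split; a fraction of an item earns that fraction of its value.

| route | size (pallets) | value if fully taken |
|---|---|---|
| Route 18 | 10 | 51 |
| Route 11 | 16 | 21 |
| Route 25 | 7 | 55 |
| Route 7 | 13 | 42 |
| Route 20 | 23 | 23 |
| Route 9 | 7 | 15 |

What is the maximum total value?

Best value per unit of size first: Route 25 55/7≈7.86, Route 18 51/10≈5.1, Route 7 42/13≈3.23, Route 9 15/7≈2.14, Route 11 21/16≈1.31, Route 20 23/23≈1.
Route 25: take in full, 7 pallets for value 55 ; 54 left.
Route 18: take in full, 10 pallets for value 51 ; 44 left.
Take all of Route 7 (13 pallets, value 42) ; 31 pallets left.
Route 9: take in full, 7 pallets for value 15 ; 24 left.
Take all of Route 11 (16 pallets, value 21) ; 8 pallets left.
8 pallets left: a 8/23 share of Route 20 gives 23×8/23 = 8.
Total value = 192.

192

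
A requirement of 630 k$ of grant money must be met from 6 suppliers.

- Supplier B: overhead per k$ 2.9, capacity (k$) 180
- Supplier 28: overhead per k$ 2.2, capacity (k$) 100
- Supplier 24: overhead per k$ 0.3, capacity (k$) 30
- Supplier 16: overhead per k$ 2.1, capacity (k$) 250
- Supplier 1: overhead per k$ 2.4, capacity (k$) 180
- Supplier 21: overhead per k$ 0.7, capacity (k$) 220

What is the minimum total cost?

980

Use suppliers in increasing cost order.
Take 30 from Supplier 24 at 0.3 → need 600 more.
Supplier 21 at 0.7: take all 220 k$ → 380 still needed.
Take 250 from Supplier 16 at 2.1 → need 130 more.
Supplier 28 (2.2): use full 100 → 30 k$ to go.
Take 30 from Supplier 1 at 2.4 to finish.
Supplier B: unused.
Cost = 30×0.3 + 220×0.7 + 250×2.1 + 100×2.2 + 30×2.4 = 980.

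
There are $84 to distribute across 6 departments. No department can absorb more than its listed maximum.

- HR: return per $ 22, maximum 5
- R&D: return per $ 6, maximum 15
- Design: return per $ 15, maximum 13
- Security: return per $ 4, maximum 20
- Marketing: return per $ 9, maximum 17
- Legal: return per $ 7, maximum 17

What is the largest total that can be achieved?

Highest return per $ first: HR 22 > Design 15 > Marketing 9 > Legal 7 > R&D 6 > Security 4.
HR takes 5 to reach its cap of 5 — 79 left.
Give Design 13 to hit its cap of 13 — 66 left.
Marketing takes 17 to reach its cap of 17 — 49 left.
Give Legal 17 to hit its cap of 17 — 32 left.
R&D takes 15 to reach its cap of 15 — 17 left.
Security has room for 20 but only 17 remain, so it gets 17.
Total = 22×5 + 6×15 + 15×13 + 4×17 + 9×17 + 7×17 = 735.

735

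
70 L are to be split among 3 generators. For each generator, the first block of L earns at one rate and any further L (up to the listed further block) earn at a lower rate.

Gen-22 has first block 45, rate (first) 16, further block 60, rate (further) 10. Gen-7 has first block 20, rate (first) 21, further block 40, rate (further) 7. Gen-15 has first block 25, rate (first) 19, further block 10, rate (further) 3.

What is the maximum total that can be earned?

1295

Rank every tier by rate: Gen-7/first 21 > Gen-15/first 19 > Gen-22/first 16 > Gen-22/second 10 > Gen-7/second 7 > Gen-15/second 3.
Fill Gen-7 first block (20 at 21) — 50 left.
Gen-15 first at 19: fill all 25 — 25 left.
Gen-22/first: +25 of 45 at 16; pool empty.
Total = 21×20 + 19×25 + 16×25 = 1295.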